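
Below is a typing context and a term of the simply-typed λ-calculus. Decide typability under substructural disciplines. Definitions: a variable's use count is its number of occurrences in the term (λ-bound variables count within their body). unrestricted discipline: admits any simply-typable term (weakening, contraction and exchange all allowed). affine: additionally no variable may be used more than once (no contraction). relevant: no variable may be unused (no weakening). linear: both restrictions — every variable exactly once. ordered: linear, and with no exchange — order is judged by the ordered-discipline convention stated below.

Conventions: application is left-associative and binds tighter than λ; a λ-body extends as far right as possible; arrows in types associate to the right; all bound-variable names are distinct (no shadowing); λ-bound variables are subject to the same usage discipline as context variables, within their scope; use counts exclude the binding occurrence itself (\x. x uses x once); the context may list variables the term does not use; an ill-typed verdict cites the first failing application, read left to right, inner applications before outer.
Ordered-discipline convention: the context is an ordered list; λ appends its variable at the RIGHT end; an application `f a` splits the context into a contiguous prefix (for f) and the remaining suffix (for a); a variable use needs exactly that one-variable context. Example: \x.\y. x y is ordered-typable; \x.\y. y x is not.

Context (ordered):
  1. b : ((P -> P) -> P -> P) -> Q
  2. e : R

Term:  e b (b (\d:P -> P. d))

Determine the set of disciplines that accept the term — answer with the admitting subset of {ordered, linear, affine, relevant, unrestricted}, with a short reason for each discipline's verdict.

admitted in: none
usage: b: 2; e: 1; d (bound): 1
use order (left to right): e, b, b, d
typing: ill-typed: non-function type R applied to an argument
ordered: ✗, a type mismatch blocks all five
linear: ✗, the type mismatch rejects it
affine: ✗, not simply typable
relevant: ✗, fails simple typing
unrestricted: ✗, a type mismatch blocks all five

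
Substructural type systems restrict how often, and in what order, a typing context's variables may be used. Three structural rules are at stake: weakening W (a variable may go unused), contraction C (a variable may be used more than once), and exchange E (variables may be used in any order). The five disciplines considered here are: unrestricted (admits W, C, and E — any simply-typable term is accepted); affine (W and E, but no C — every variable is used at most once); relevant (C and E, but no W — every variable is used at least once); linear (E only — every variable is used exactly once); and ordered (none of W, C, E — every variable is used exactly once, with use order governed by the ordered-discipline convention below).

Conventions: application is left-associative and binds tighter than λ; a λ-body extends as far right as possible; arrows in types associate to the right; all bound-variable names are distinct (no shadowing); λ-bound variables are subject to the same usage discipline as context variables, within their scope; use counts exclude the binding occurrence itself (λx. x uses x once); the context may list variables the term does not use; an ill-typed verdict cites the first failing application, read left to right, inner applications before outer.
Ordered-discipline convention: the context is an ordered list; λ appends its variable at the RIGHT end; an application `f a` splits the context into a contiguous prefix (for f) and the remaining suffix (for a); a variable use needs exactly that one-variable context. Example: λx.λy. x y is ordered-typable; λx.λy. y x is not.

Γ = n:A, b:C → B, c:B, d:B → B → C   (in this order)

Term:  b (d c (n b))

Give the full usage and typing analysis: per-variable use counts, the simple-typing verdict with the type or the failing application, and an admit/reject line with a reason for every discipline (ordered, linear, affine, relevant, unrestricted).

use counts: n=1, b=2, c=1, d=1
left-to-right use order: b, d, c, n, b
typing: ill-typed: can't apply a value of type A
ordered ✗ (not simply typable)
linear ✗ (fails simple typing)
affine ✗ (a type mismatch blocks all five)
relevant ✗ (the type mismatch rejects it)
unrestricted ✗ (not simply typable)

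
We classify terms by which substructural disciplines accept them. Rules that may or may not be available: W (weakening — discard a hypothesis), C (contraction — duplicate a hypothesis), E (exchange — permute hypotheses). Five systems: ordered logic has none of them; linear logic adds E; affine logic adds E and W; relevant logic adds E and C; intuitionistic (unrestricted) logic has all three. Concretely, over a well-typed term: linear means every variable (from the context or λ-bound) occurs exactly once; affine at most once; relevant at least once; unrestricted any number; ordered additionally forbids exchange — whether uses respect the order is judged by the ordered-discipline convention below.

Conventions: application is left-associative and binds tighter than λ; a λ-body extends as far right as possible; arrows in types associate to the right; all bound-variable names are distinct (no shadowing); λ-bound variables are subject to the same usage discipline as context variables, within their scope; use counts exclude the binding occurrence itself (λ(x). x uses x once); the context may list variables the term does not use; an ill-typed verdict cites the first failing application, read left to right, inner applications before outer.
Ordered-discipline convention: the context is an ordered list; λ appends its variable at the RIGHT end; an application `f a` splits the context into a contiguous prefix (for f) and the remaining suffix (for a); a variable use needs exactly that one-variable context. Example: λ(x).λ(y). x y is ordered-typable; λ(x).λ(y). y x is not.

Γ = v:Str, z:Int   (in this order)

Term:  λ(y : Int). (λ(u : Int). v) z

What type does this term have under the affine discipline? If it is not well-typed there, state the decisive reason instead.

term : Int -> Str
counts: v: 1×, z: 1×, y (λ-bound): 0×, u (λ-bound): 0×
use order (left to right): v, z
typing: ✓ — Int -> Str
across the five disciplines: ordered ✗; linear ✗; affine ✓; relevant ✗; unrestricted ✓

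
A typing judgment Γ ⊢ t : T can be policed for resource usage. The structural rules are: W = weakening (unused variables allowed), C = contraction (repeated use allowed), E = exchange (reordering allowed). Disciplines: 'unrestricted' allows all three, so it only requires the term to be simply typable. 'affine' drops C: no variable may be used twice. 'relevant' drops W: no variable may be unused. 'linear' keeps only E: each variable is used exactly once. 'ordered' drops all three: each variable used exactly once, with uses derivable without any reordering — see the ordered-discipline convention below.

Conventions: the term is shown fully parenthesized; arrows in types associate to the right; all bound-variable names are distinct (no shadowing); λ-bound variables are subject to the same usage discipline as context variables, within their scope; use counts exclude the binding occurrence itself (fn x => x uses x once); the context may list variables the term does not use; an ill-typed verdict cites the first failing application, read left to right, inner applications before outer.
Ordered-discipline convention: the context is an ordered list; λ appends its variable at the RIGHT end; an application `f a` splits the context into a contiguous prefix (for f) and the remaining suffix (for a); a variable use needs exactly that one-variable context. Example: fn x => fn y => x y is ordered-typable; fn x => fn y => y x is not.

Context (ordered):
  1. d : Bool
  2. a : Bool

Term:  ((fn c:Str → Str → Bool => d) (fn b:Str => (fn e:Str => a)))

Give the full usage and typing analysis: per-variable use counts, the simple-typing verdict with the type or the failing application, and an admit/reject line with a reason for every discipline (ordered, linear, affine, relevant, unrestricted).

variable uses: d=1, a=1, c (bound)=0, b (bound)=0, e (bound)=0
use order (left to right): d, a
typing: ✓ — Bool
ordered: ✗, c, b, e left unused
linear: ✗, c, b, e left unused
affine: ✓, no duplicate uses among d, a, c, b, e
relevant: ✗, c, b, e left unused
unrestricted: ✓, typability at Bool is all that's needed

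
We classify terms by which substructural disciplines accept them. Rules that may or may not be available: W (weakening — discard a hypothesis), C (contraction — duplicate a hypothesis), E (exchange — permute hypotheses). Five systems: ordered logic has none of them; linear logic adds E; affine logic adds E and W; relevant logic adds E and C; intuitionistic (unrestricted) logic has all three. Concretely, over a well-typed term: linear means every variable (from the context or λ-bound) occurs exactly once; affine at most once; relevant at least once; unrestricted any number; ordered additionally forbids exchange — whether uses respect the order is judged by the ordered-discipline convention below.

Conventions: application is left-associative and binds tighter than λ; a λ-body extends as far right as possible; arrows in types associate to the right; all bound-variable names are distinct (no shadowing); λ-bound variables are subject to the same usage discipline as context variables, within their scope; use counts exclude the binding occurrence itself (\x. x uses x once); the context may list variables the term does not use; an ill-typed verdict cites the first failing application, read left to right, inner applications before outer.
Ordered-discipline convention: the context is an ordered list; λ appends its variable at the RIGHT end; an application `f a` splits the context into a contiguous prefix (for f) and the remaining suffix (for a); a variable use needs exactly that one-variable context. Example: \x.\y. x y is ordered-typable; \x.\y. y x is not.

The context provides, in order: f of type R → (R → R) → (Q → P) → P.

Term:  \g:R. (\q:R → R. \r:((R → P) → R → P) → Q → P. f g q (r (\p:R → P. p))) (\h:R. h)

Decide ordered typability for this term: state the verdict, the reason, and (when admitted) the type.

yes — single-use (f, g, q, r, p, h), ordered derivation ok; term : R → (((R → P) → R → P) → Q → P) → P
use counts: f=1, g (bound)=1, q (bound)=1, r (bound)=1, p (bound)=1, h (bound)=1
use order (left to right): f, g, q, r, p, h
typing: well-typed at R → (((R → P) → R → P) → Q → P) → P
per-discipline verdicts: ordered ✓; linear ✓; affine ✓; relevant ✓; unrestricted ✓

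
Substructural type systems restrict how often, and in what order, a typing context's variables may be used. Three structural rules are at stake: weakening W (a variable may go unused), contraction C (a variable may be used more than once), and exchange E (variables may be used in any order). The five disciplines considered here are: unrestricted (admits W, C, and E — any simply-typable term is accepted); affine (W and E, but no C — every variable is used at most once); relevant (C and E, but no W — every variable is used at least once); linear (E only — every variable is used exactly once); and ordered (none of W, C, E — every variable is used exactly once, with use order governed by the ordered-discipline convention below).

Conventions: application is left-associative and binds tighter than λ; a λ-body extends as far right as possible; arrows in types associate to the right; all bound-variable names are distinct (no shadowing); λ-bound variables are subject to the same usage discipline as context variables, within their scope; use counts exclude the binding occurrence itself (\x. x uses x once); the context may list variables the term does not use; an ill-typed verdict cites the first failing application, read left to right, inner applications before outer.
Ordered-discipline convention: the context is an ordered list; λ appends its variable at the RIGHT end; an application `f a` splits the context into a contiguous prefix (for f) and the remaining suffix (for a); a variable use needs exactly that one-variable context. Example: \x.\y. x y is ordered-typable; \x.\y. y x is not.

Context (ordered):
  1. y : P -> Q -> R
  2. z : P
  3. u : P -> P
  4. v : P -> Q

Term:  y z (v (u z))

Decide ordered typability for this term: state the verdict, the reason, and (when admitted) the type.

no — uses contraction: z ×2
variable uses: y: 1×, z: 2×, u: 1×, v: 1×
left-to-right use order: y, z, v, u, z
typing: ✓ — R
summary: ordered ✗ | linear ✗ | affine ✗ | relevant ✓ | unrestricted ✓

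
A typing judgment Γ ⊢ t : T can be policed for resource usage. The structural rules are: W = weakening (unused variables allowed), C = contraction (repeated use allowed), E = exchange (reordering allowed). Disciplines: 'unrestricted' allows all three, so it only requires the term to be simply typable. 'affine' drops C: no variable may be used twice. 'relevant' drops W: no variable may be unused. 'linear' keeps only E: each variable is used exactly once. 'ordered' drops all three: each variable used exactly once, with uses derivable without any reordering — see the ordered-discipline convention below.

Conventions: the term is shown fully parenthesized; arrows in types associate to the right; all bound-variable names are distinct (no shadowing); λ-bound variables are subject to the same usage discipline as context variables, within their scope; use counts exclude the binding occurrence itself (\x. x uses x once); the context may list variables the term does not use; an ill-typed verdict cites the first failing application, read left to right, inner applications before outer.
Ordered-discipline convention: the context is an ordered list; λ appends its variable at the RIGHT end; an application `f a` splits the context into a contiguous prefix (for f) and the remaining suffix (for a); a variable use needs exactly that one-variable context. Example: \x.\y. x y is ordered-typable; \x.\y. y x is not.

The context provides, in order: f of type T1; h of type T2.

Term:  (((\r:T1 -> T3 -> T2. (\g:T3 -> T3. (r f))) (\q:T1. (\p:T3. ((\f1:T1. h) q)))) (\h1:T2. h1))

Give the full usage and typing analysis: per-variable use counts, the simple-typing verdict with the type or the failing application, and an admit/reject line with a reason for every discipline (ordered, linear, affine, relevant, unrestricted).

use counts: f ×1, h ×1, r (bound) ×1, g (bound) ×0, q (bound) ×1, p (bound) ×0, f1 (bound) ×0, h1 (bound) ×1
left-to-right use order: r, f, h, q, h1
typing: ill-typed: argument of type T2 -> T2 where T3 -> T3 is required
ordered: ✗, the type mismatch rejects it
linear: ✗, not simply typable
affine: ✗, fails simple typing
relevant: ✗, a type mismatch blocks all five
unrestricted: ✗, the type mismatch rejects it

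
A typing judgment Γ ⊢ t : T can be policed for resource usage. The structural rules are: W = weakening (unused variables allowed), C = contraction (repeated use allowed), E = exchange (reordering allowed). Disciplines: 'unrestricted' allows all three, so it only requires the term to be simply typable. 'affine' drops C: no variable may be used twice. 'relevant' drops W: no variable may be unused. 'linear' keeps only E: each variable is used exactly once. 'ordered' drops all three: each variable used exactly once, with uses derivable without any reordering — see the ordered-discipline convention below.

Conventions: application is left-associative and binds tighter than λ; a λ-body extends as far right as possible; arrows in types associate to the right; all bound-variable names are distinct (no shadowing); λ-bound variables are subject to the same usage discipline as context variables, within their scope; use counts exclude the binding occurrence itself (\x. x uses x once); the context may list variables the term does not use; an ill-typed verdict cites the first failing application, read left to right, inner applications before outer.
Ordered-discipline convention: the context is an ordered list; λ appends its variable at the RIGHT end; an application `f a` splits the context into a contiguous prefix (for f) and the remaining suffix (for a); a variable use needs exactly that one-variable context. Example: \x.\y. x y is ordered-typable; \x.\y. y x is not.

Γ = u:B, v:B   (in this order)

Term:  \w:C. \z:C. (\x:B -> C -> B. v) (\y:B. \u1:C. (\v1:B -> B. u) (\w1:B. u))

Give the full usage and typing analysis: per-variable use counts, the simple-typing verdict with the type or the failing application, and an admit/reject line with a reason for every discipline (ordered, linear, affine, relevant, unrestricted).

variable uses: u=2, v=1, w (bound)=0, z (bound)=0, x (bound)=0, y (bound)=0, u1 (bound)=0, v1 (bound)=0, w1 (bound)=0
uses in reading order: v, u, u
typing: the term checks, with type C -> C -> B
ordered: ✗, uses contraction: u ×2; needs weakening: w, z, x, y, u1, v1, w1 unused
linear: ✗, uses contraction: u ×2; needs weakening: w, z, x, y, u1, v1, w1 unused
affine: ✗, uses contraction: u ×2
relevant: ✗, needs weakening: w, z, x, y, u1, v1, w1 unused
unrestricted: ✓, type-checks (C -> C -> B) and nothing is barred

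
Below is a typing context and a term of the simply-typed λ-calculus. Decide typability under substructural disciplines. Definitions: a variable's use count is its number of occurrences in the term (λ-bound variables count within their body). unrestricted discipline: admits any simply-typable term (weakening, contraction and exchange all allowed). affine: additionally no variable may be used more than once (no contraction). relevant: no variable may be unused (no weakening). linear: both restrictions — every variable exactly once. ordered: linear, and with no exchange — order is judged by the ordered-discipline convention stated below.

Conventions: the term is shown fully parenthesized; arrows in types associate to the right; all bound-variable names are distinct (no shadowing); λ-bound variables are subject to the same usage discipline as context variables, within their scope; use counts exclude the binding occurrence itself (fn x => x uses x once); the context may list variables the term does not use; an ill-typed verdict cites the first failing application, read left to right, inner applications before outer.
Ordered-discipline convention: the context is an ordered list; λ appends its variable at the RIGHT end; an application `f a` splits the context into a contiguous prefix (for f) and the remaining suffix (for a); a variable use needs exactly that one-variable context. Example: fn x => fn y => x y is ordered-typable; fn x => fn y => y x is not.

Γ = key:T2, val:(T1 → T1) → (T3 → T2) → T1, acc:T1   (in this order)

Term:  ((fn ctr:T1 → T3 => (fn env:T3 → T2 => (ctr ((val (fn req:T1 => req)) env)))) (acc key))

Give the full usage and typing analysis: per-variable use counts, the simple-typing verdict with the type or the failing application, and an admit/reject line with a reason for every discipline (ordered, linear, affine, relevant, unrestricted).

variable uses: key=1, val=1, acc=1, ctr (λ-bound)=1, env (λ-bound)=1, req (λ-bound)=1
order of uses: ctr, val, req, env, acc, key
typing: ill-typed: can't apply a value of type T1
ordered ✗ (a type mismatch blocks all five)
linear ✗ (the type mismatch rejects it)
affine ✗ (not simply typable)
relevant ✗ (fails simple typing)
unrestricted ✗ (a type mismatch blocks all five)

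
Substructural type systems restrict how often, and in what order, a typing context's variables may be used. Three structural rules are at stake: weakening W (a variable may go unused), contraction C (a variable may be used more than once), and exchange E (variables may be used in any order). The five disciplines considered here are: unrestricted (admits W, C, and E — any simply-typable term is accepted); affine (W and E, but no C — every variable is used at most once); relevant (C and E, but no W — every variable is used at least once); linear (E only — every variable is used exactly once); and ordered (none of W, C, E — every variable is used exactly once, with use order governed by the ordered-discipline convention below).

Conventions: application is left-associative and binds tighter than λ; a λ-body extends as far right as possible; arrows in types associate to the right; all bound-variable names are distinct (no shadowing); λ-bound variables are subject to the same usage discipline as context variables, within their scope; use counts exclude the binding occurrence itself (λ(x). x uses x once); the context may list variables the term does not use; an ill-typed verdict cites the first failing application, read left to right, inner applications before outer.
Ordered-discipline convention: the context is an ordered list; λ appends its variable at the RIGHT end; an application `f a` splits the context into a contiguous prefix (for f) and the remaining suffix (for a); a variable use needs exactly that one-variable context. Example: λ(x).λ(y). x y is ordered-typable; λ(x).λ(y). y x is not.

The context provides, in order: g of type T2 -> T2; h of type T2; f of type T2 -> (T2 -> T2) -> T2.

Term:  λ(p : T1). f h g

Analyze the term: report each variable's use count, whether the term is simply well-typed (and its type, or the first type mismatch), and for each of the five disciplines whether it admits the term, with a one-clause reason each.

usage: g=1; h=1; f=1; p (bound)=0
uses in reading order: f, h, g
typing: well-typed — term : T1 -> T2
ordered: ✗, p left unused
linear: ✗, p left unused
affine: ✓, g, h, f, p: no repeats, contraction unneeded
relevant: ✗, p left unused
unrestricted: ✓, simply typable at T1 -> T2; W, C, E all held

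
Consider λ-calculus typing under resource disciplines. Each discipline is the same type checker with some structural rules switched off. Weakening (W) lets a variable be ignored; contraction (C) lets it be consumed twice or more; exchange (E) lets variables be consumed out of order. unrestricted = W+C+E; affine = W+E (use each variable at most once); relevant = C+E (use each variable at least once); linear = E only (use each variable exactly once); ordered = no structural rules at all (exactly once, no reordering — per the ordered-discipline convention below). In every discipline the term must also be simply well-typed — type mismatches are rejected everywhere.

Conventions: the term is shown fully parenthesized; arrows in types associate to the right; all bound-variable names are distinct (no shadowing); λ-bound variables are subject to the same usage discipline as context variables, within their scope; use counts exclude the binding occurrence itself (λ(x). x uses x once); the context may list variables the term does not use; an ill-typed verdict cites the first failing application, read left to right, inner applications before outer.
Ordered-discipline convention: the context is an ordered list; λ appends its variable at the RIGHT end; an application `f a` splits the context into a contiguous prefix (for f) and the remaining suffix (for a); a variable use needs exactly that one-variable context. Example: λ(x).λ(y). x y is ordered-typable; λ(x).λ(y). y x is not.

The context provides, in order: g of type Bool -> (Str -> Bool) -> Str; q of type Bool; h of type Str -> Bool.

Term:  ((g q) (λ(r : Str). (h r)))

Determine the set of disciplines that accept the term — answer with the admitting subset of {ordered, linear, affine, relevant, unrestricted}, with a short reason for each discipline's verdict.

admitted by: ordered, linear, affine, relevant, unrestricted
variable uses: g: 1×; q: 1×; h: 1×; r (λ-bound): 1×
order of uses: g, q, h, r
typing: well-typed — term : Str
ordered: ✓, g, q, h, r: once each, no exchange needed
linear: ✓, single use per variable (g, q, h, r)
affine: ✓, no duplicate uses among g, q, h, r
relevant: ✓, none of g, q, h, r goes unused
unrestricted: ✓, typability at Str is all that's needed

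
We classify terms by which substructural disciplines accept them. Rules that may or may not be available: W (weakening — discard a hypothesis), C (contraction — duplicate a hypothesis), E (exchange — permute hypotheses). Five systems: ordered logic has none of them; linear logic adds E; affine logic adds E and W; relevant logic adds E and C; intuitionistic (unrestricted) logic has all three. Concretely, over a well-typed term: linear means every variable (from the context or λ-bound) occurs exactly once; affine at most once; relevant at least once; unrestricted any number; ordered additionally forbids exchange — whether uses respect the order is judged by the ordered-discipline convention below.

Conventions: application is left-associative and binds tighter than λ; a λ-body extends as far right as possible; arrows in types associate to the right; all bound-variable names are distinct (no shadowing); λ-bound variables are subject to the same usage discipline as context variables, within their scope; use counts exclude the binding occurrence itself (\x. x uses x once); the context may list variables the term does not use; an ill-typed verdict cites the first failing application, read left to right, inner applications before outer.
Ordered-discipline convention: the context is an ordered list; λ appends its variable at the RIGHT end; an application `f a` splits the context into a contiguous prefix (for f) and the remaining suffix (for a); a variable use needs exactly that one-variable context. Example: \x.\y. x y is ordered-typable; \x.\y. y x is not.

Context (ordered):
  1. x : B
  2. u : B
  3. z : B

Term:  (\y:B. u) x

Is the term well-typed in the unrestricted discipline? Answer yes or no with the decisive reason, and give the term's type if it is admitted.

yes — simply typable at B; W, C, E all held; term : B
usage: x: 1; u: 1; z: 0; y (bound): 0
uses in reading order: u, x
typing: ✓ — B
summary: ordered ✗, linear ✗, affine ✓, relevant ✗, unrestricted ✓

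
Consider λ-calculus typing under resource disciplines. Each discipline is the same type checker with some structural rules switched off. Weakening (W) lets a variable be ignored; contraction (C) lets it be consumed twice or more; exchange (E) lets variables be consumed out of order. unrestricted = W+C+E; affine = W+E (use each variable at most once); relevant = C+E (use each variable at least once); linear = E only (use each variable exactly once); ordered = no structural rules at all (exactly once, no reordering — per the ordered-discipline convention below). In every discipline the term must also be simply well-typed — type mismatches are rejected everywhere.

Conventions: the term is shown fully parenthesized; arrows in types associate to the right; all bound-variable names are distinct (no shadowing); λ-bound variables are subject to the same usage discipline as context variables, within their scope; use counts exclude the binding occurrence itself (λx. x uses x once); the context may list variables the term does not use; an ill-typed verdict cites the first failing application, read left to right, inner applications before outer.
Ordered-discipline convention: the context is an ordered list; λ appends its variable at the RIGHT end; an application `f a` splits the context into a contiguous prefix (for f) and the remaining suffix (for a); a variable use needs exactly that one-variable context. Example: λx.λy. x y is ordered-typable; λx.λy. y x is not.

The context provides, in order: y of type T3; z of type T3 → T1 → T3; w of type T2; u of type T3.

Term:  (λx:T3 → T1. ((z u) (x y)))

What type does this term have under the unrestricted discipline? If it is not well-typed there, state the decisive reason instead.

term : (T3 → T1) → T3
variable uses: y=1, z=1, w=0, u=1, x [bound]=1
order of uses: z, u, x, y
typing: ✓ — (T3 → T1) → T3
summary: ordered ✗, linear ✗, affine ✓, relevant ✗, unrestricted ✓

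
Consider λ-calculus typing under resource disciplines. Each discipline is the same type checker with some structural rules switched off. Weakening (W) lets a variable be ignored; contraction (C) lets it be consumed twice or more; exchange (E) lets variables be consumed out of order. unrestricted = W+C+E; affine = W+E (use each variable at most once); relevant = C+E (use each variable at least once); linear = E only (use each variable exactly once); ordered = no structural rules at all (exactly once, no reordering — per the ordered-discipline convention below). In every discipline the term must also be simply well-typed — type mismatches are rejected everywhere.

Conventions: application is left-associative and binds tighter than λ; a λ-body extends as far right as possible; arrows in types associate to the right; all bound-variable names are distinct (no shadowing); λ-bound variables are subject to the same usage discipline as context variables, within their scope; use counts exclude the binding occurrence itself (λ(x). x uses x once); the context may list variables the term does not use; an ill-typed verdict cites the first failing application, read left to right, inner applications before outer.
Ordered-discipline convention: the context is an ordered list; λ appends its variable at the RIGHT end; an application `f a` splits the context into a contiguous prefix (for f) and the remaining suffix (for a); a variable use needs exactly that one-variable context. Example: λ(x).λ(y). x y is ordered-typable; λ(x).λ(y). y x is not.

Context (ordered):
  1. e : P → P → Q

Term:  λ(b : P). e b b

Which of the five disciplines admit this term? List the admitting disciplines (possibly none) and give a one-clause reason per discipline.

admitting disciplines: relevant, unrestricted
variable uses: e: 1; b [bound]: 2
order of uses: e, b, b
typing: well-typed — term : P → Q
ordered: ✗ — b ×2 used more than once (contraction)
linear: ✗ — b ×2 used more than once (contraction)
affine: ✗ — b ×2 used more than once (contraction)
relevant: ✓ — none of e, b goes unused
unrestricted: ✓ — well-typed at P → Q; no restrictions here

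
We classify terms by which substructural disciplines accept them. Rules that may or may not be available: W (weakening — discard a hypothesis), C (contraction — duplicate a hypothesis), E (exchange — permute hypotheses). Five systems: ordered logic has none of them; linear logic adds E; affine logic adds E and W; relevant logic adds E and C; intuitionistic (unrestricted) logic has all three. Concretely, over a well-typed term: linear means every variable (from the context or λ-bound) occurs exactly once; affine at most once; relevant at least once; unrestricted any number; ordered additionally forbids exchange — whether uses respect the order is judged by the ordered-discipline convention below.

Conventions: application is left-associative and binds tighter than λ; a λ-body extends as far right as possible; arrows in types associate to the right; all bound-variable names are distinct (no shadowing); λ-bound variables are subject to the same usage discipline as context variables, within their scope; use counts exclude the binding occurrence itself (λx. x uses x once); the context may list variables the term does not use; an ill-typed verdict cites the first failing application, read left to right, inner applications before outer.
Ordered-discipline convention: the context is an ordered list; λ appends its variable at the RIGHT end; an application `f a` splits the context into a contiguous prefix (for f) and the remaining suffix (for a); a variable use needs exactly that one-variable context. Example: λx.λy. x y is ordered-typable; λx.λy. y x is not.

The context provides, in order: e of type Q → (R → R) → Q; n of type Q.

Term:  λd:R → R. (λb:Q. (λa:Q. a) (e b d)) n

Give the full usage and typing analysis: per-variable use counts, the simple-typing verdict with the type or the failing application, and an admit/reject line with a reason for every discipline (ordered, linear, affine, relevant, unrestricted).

counts: e ×1, n ×1, d (bound) ×1, b (bound) ×1, a (bound) ×1
uses in reading order: a, e, b, d, n
typing: ✓ — (R → R) → Q
ordered: ✗ — no contiguous prefix/suffix split fits a, e, b, d, n
linear: ✓ — e, n, d, b, a: one use apiece
affine: ✓ — no duplicate uses among e, n, d, b, a
relevant: ✓ — none of e, n, d, b, a goes unused
unrestricted: ✓ — simply typable at (R → R) → Q; W, C, E all held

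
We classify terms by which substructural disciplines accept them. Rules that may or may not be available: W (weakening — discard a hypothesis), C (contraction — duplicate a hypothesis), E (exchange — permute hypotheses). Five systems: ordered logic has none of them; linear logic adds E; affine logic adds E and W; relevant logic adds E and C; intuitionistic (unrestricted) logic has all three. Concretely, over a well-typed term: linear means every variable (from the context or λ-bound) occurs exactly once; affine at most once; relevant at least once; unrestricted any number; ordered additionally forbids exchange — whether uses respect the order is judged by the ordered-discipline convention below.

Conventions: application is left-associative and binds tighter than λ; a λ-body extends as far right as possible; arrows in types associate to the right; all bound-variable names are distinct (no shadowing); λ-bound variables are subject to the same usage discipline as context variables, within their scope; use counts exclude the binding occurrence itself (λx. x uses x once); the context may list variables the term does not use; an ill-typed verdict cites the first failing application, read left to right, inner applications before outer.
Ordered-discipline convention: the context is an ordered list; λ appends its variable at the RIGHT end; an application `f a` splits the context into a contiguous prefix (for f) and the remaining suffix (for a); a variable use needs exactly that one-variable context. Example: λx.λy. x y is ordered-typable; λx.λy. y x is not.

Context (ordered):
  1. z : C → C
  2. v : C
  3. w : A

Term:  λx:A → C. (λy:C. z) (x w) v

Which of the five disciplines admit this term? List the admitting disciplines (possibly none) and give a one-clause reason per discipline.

admitted by: affine, unrestricted
counts: z: 1; v: 1; w: 1; x [bound]: 1; y [bound]: 0
use order (left to right): z, x, w, v
typing: ✓ — (A → C) → C
ordered: ✗, y left unused
linear: ✗, y left unused
affine: ✓, z, v, w, x, y: no repeats, contraction unneeded
relevant: ✗, y left unused
unrestricted: ✓, simply typable at (A → C) → C; W, C, E all held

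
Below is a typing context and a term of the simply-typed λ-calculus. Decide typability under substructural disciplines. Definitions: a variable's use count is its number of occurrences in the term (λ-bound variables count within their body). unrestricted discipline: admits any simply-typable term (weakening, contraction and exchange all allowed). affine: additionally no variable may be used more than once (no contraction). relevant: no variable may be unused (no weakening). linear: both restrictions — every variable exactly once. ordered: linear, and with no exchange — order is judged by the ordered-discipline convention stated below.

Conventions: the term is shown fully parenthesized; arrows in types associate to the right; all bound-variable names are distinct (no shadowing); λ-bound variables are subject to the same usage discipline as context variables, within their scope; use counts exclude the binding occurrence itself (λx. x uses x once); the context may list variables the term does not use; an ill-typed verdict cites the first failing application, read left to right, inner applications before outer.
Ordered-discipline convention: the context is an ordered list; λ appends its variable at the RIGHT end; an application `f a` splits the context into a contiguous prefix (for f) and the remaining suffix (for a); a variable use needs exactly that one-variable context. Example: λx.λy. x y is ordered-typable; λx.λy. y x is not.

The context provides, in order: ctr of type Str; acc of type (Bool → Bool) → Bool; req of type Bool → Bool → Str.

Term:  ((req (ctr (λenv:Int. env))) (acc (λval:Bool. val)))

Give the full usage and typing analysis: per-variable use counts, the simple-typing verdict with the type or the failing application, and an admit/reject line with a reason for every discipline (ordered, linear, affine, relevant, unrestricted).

use counts: ctr ×1; acc ×1; req ×1; env [bound] ×1; val [bound] ×1
left-to-right use order: req, ctr, env, acc, val
typing: ill-typed: non-function type Str applied to an argument
ordered: ✗ — not simply typable
linear: ✗ — fails simple typing
affine: ✗ — a type mismatch blocks all five
relevant: ✗ — the type mismatch rejects it
unrestricted: ✗ — not simply typable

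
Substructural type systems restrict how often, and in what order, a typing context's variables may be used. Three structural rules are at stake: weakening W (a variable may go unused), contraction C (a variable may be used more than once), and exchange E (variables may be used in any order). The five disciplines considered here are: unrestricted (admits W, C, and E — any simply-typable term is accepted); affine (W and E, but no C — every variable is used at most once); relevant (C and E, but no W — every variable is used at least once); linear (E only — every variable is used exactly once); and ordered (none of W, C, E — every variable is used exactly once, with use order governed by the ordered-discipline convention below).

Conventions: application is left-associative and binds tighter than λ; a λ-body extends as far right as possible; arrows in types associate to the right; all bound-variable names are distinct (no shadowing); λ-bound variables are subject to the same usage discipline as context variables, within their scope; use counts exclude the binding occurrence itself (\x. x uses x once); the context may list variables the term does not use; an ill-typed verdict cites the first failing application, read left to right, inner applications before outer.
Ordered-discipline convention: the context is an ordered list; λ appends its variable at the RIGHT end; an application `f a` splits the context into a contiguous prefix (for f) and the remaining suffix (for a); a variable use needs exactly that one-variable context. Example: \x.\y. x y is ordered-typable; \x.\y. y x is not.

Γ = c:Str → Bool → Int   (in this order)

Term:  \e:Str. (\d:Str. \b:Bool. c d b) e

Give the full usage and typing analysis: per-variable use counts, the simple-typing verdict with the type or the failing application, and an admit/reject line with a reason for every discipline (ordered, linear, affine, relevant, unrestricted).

use counts: c: 1×, e (bound): 1×, d (bound): 1×, b (bound): 1×
order of uses: c, d, b, e
typing: well-typed at Str → Bool → Int
ordered ✓ (single-use (c, e, d, b), ordered derivation ok)
linear ✓ (exactly-once usage across c, e, d, b)
affine ✓ (c, e, d, b: no repeats, contraction unneeded)
relevant ✓ (none of c, e, d, b goes unused)
unrestricted ✓ (typability at Str → Bool → Int is all that's needed)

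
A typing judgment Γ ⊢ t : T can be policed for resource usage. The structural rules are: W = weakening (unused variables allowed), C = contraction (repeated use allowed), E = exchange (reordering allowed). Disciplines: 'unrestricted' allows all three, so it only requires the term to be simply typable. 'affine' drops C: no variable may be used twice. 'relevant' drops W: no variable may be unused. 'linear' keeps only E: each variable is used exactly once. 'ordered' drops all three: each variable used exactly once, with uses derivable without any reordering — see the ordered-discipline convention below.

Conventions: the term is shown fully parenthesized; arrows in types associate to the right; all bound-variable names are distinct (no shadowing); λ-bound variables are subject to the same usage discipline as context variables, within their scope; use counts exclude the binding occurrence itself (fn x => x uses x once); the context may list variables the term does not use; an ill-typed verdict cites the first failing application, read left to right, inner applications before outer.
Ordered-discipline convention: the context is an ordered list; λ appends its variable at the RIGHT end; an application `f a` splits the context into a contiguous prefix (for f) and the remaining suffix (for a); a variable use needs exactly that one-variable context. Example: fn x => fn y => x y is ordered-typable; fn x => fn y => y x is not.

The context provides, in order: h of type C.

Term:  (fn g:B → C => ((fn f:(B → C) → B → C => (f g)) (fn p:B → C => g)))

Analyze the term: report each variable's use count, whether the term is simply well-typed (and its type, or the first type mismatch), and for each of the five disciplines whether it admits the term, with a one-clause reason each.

use counts: h=0; g (λ-bound)=2; f (λ-bound)=1; p (λ-bound)=0
order of uses: f, g, g
typing: well-typed at (B → C) → B → C
ordered: ✗, needs contraction — g ×2; h, p never used (weakening)
linear: ✗, needs contraction — g ×2; h, p never used (weakening)
affine: ✗, needs contraction — g ×2
relevant: ✗, h, p never used (weakening)
unrestricted: ✓, type-checks ((B → C) → B → C) and nothing is barred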